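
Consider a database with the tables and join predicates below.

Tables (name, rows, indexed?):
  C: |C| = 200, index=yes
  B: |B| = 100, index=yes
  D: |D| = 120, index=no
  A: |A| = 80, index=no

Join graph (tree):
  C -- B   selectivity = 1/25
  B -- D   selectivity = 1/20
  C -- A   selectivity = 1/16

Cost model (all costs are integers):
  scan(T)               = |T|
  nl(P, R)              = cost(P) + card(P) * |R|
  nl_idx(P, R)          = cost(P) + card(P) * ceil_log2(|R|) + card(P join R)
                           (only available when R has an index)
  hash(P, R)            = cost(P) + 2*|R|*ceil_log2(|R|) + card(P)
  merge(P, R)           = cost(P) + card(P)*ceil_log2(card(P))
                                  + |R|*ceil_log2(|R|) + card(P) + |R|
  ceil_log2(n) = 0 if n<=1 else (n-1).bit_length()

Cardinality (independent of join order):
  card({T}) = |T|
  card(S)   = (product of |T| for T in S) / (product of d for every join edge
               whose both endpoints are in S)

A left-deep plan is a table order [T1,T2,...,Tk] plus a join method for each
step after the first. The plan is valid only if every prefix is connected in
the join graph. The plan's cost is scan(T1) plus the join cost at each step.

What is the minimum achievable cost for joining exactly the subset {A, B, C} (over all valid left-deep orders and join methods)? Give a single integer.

3620

Selinger DP over subsets of {A,B,C}:
  {C}: scan cost=200, card=200
  {B}: scan cost=100, card=100
  {A}: scan cost=80, card=80
  {BC}: card=800; try (C,nl_idx)→1700, (B,hash)→1800, (B,nl_idx)→2400, (C,merge)→2700, (B,merge)→2800, (C,hash)→3400 …(+2); best=1700 via (C,nl_idx)
  {AC}: card=1000; try (A,hash)→1520, (C,nl_idx)→1720, (C,merge)→2520, (A,merge)→2640, (C,hash)→3360, (C,nl)→16080 …(+1); best=1520 via (A,hash)
  {ABC}: card=4000; try (A,hash)→3620, (B,hash)→3920, (A,merge)→11140, (B,nl_idx)→12520, (B,merge)→13320, (A,nl)→65700 …(+1); best=3620 via (A,hash)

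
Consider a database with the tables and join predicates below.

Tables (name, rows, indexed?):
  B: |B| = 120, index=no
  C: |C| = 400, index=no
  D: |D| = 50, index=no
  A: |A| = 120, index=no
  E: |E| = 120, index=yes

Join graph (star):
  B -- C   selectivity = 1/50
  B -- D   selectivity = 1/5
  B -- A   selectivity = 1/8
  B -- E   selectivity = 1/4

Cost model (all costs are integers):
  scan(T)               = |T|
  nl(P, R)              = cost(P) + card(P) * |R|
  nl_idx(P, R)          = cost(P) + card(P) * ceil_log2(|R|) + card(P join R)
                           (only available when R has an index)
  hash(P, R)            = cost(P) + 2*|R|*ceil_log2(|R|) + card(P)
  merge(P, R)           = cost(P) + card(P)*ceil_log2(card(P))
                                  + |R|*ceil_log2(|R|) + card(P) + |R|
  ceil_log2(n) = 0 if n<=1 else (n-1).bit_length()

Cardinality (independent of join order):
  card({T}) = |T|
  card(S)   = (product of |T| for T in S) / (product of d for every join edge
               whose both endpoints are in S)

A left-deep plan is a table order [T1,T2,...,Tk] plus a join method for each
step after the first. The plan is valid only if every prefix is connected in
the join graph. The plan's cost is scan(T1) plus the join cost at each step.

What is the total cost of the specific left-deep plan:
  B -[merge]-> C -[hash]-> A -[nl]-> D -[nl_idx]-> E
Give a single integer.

step 1: scan B: cost=120, card=120
step 2: join C via merge
    card(P join C) = 120*400/(50) = 960
    cost = 120 + 120*7 + 400*9 + 120 + 400 = 5080
step 3: join A via hash
    card(P join A) = 960*120/(8) = 14400
    cost = 5080 + 2*120*7 + 960 = 7720
step 4: join D via nl
    card(P join D) = 14400*50/(5) = 144000
    cost = 7720 + 14400*50 = 727720
step 5: join E via nl_idx
    card(P join E) = 144000*120/(4) = 4320000
    cost = 727720 + 144000*7 + 4320000 = 6055720

6055720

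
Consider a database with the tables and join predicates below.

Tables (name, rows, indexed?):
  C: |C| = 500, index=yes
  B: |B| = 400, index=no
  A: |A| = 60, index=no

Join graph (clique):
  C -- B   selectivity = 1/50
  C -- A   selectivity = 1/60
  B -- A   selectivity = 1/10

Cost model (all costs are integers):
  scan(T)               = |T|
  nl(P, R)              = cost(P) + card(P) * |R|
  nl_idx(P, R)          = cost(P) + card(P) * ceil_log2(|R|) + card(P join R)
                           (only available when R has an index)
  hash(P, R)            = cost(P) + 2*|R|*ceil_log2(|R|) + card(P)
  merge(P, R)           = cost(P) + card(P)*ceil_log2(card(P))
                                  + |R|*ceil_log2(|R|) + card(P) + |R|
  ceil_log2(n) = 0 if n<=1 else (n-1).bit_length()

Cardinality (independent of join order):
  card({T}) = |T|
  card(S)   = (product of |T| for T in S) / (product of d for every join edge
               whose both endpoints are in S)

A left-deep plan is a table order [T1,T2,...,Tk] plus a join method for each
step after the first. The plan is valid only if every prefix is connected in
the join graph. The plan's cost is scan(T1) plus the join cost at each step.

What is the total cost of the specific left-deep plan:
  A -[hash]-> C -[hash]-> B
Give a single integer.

16820

step 1: scan A: cost=60, card=60
step 2: join C via hash
    card(P join C) = 60*500/(60) = 500
    cost = 60 + 2*500*9 + 60 = 9120
step 3: join B via hash
    card(P join B) = 500*400/(50*10) = 400
    cost = 9120 + 2*400*9 + 500 = 16820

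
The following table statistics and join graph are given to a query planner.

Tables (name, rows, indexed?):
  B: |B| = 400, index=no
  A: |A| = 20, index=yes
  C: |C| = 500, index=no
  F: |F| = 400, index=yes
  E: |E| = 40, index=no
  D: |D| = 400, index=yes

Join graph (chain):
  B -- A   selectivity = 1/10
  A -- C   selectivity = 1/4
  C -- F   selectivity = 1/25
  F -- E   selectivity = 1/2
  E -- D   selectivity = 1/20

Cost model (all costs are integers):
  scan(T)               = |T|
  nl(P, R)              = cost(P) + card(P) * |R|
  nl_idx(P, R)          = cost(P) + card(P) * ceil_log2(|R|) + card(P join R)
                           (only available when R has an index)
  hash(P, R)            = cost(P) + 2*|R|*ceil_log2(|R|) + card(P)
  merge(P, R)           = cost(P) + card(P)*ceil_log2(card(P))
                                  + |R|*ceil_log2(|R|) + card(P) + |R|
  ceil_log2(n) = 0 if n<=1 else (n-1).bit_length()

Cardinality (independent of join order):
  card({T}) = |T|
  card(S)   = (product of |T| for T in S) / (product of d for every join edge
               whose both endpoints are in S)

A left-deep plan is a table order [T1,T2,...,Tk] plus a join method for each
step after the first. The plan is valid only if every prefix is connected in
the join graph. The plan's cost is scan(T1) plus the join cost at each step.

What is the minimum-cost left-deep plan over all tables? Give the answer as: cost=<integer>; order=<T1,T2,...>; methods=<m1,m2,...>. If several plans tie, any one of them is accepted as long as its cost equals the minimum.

cost=16865780; order=C,A,F,E,D,B; methods=hash,hash,hash,hash,hash

Selinger DP (subsets sized 1..n):
  {B}: scan cost=400, card=400
  {A}: scan cost=20, card=20
  {C}: scan cost=500, card=500
  {F}: scan cost=400, card=400
  {E}: scan cost=40, card=40
  {D}: scan cost=400, card=400
  {AB}: card=800; try (A,hash)→1000, (A,nl_idx)→3200, (B,merge)→4140, (A,merge)→4520, (B,hash)→7240, (B,nl)→8020 …(+1); best=1000 via (A,hash)
  {AC}: card=2500; try (A,hash)→1200, (C,merge)→5140, (A,nl_idx)→5500, (A,merge)→5620, (C,hash)→9040, (C,nl)→10020 …(+1); best=1200 via (A,hash)
  {CF}: card=8000; try (F,hash)→8200, (C,merge)→9400, (F,merge)→9500, (C,hash)→9800, (F,nl_idx)→13000, (C,nl)→200400 …(+1); best=8200 via (F,hash)
  {EF}: card=8000; try (E,hash)→1280, (F,merge)→4320, (E,merge)→4680, (F,hash)→7280, (F,nl_idx)→8400, (F,nl)→16040 …(+1); best=1280 via (E,hash)
  {DE}: card=800; try (D,nl_idx)→1200, (E,hash)→1280, (D,merge)→4320, (E,merge)→4680, (D,hash)→7280, (D,nl)→16040 …(+1); best=1200 via (D,nl_idx)
  {ABC}: card=100000; try (C,hash)→10800, (B,hash)→10900, (C,merge)→14800, (B,merge)→37700, (C,nl)→401000, (B,nl)→1001200; best=10800 via (C,hash)
  {ACF}: card=40000; try (F,hash)→10900, (A,hash)→16400, (F,merge)→37700, (F,nl_idx)→63700, (A,nl_idx)→88200, (A,merge)→120320 …(+2); best=10900 via (F,hash)
  {CEF}: card=160000; try (E,hash)→16680, (C,hash)→18280, (C,merge)→118280, (E,merge)→120480, (E,nl)→328200, (C,nl)→4001280; best=16680 via (E,hash)
  {DEF}: card=160000; try (F,hash)→9200, (F,merge)→14000, (D,hash)→16480, (D,merge)→117280, (F,nl_idx)→168400, (D,nl_idx)→233280 …(+2); best=9200 via (F,hash)
  {ABCF}: card=1600000; try (B,hash)→58100, (F,hash)→118000, (B,merge)→694900, (F,merge)→1814800, (F,nl_idx)→2510800, (B,nl)→16010900 …(+1); best=58100 via (B,hash)
  {ACEF}: card=800000; try (E,hash)→51380, (A,hash)→176880, (E,merge)→691180, (E,nl)→1610900, (A,nl_idx)→1616680, (A,merge)→3056800 …(+1); best=51380 via (E,hash)
  {CDEF}: card=3200000; try (C,hash)→178200, (D,hash)→183880, (C,merge)→3054200, (D,merge)→3060680, (D,nl_idx)→4656680, (D,nl)→64016680 …(+1); best=178200 via (C,hash)
  {ABCEF}: card=32000000; try (B,hash)→858580, (E,hash)→1658580, (B,merge)→16855380, (E,merge)→35258380, (E,nl)→64058100, (B,nl)→320051380; best=858580 via (B,hash)
  {ACDEF}: card=16000000; try (D,hash)→858580, (A,hash)→3378400, (D,merge)→16855380, (D,nl_idx)→23251380, (A,nl_idx)→32178200, (A,nl)→64178200 …(+2); best=858580 via (D,hash)
  {ABCDEF}: card=640000000; try (B,hash)→16865780, (D,hash)→32865780, (B,merge)→400862580, (D,merge)→832862580, (D,nl_idx)→928858580, (B,nl)→6400858580 …(+1); best=16865780 via (B,hash)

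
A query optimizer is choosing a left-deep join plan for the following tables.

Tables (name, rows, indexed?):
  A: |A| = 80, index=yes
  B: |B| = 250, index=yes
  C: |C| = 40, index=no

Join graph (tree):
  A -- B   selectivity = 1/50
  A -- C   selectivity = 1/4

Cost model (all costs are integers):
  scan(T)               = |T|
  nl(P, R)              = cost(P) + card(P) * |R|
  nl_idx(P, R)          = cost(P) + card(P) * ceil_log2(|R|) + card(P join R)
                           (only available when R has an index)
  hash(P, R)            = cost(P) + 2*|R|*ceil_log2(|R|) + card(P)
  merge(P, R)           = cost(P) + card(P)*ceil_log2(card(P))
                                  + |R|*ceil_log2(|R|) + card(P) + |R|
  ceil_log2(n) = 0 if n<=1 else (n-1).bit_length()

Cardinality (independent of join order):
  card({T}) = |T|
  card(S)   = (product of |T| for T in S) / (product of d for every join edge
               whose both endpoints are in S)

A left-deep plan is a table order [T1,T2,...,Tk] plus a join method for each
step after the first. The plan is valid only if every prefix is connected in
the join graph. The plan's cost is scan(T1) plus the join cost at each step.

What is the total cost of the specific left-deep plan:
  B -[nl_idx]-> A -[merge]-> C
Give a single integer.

6680

step 1: scan B: cost=250, card=250
step 2: join A via nl_idx
    card(P join A) = 250*80/(50) = 400
    cost = 250 + 250*7 + 400 = 2400
step 3: join C via merge
    card(P join C) = 400*40/(4) = 4000
    cost = 2400 + 400*9 + 40*6 + 400 + 40 = 6680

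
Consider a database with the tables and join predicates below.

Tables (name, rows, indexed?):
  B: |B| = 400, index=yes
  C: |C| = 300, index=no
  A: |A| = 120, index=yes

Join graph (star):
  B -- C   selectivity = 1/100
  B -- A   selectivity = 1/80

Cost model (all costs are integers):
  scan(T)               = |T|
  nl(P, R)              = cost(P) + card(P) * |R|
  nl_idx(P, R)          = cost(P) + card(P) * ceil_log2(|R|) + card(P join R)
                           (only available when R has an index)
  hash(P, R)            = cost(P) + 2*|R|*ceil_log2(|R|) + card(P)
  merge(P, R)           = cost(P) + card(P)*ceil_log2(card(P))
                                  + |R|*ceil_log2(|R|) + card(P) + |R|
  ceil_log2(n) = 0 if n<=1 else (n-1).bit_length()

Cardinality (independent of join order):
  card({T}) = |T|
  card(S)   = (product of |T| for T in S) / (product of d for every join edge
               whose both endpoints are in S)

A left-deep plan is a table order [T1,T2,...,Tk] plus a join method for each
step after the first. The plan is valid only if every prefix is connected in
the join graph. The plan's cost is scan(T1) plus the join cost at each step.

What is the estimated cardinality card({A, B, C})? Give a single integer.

1800

Tables in S: A(120), B(400), C(300)
Edges inside S: B-C(d=100), B-A(d=80)
numerator = 120 * 400 * 300 = 14400000
denominator = 100 * 80 = 8000
card(S) = 14400000 / 8000 = 1800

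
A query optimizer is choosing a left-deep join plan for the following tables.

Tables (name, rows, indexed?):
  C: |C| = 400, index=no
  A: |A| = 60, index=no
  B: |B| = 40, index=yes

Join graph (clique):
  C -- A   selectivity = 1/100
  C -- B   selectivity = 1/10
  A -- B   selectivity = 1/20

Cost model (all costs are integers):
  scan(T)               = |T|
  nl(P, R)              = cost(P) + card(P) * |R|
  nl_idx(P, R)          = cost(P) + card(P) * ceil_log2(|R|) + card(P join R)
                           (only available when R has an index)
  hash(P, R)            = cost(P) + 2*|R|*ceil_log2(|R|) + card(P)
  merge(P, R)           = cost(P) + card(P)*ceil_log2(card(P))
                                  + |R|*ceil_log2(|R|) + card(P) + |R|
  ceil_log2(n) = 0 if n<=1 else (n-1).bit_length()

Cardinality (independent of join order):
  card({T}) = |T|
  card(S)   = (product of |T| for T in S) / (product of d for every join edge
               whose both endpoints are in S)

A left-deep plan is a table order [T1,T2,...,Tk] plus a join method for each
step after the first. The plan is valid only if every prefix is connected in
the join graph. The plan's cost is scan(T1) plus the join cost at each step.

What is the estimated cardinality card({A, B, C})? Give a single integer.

Tables in S: A(60), B(40), C(400)
Edges inside S: C-A(d=100), C-B(d=10), A-B(d=20)
numerator = 60 * 40 * 400 = 960000
denominator = 100 * 10 * 20 = 20000
card(S) = 960000 / 20000 = 48

48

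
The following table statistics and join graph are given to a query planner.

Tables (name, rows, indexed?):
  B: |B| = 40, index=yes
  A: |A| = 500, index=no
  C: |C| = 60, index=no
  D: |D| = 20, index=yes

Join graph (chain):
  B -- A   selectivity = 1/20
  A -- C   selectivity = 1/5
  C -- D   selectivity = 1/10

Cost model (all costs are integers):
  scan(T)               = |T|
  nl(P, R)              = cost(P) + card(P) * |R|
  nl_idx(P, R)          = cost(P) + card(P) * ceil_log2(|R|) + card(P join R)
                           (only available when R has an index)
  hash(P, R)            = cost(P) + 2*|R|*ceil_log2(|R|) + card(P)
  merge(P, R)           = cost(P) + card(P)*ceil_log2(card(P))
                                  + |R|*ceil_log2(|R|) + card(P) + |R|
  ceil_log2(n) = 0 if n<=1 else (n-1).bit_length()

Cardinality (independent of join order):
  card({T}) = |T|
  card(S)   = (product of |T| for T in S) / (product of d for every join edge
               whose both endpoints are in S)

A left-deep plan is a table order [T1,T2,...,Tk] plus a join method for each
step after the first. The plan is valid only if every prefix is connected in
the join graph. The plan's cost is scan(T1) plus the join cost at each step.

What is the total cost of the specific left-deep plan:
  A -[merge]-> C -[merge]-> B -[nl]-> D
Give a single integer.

330200

step 1: scan A: cost=500, card=500
step 2: join C via merge
    card(P join C) = 500*60/(5) = 6000
    cost = 500 + 500*9 + 60*6 + 500 + 60 = 5920
step 3: join B via merge
    card(P join B) = 6000*40/(20) = 12000
    cost = 5920 + 6000*13 + 40*6 + 6000 + 40 = 90200
step 4: join D via nl
    card(P join D) = 12000*20/(10) = 24000
    cost = 90200 + 12000*20 = 330200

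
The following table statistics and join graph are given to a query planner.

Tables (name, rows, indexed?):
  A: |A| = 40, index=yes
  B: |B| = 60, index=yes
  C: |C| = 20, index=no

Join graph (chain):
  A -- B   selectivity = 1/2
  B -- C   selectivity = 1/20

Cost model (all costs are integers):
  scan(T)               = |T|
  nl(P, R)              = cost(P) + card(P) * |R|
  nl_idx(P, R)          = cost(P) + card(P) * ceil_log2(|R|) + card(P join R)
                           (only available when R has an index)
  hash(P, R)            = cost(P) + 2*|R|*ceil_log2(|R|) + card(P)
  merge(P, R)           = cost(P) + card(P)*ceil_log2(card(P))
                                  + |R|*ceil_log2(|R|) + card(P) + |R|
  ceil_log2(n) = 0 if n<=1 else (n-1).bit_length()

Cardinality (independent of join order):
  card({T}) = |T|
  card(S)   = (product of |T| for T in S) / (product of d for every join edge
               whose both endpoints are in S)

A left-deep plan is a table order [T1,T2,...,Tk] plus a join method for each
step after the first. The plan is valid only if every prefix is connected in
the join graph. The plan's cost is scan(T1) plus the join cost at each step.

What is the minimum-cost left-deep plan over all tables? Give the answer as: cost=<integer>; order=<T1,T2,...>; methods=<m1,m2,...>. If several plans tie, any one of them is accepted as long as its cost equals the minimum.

cost=740; order=C,B,A; methods=nl_idx,hash

Selinger DP (subsets sized 1..n):
  {A}: scan cost=40, card=40
  {B}: scan cost=60, card=60
  {C}: scan cost=20, card=20
  {AB}: card=1200; try (A,hash)→600, (B,merge)→740, (A,merge)→760, (B,hash)→800, (B,nl_idx)→1480, (A,nl_idx)→1620 …(+2); best=600 via (A,hash)
  {BC}: card=60; try (B,nl_idx)→200, (C,hash)→320, (B,merge)→560, (C,merge)→600, (B,hash)→760, (B,nl)→1220 …(+1); best=200 via (B,nl_idx)
  {ABC}: card=1200; try (A,hash)→740, (A,merge)→900, (A,nl_idx)→1760, (C,hash)→2000, (A,nl)→2600, (C,merge)→15120 …(+1); best=740 via (A,hash)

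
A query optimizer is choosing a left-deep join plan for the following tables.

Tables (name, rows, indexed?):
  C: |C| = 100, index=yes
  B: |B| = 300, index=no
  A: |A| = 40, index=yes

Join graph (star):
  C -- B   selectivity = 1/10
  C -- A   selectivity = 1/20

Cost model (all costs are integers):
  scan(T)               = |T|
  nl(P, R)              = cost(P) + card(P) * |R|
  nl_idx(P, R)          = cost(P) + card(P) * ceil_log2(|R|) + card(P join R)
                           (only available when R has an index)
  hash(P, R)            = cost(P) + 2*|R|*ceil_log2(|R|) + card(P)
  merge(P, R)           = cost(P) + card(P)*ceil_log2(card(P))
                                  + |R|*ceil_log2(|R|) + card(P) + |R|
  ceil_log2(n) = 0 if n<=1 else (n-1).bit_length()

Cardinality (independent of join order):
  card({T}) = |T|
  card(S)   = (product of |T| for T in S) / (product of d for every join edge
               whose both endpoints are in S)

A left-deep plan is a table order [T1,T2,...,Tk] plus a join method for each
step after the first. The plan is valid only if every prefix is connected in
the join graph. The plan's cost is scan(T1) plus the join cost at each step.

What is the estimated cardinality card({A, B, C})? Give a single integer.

Tables in S: A(40), B(300), C(100)
Edges inside S: C-B(d=10), C-A(d=20)
numerator = 40 * 300 * 100 = 1200000
denominator = 10 * 20 = 200
card(S) = 1200000 / 200 = 6000

6000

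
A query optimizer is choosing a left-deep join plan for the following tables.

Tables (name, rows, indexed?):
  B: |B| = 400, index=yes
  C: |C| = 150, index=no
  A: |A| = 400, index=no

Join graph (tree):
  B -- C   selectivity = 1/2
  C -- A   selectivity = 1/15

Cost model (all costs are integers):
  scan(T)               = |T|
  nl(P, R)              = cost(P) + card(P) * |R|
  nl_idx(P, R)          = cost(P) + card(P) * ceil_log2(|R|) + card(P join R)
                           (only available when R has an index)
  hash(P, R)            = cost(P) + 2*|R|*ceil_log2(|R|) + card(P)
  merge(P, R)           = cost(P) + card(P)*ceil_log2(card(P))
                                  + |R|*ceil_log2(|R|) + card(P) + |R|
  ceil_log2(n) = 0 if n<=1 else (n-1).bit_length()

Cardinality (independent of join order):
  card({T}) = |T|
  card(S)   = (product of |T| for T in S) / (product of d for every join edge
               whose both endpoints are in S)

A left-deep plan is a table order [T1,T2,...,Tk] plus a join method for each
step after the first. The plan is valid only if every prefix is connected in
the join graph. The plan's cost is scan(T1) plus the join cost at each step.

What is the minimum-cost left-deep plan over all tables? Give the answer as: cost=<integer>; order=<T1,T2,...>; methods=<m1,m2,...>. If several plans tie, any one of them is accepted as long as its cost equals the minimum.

Selinger DP (subsets sized 1..n):
  {B}: scan cost=400, card=400
  {C}: scan cost=150, card=150
  {A}: scan cost=400, card=400
  {BC}: card=30000; try (C,hash)→3200, (B,merge)→5500, (C,merge)→5750, (B,hash)→7500, (B,nl_idx)→31500, (B,nl)→60150 …(+1); best=3200 via (C,hash)
  {AC}: card=4000; try (C,hash)→3200, (A,merge)→5500, (C,merge)→5750, (A,hash)→7500, (A,nl)→60150, (C,nl)→60400; best=3200 via (C,hash)
  {ABC}: card=800000; try (B,hash)→14400, (A,hash)→40400, (B,merge)→59200, (A,merge)→487200, (B,nl_idx)→839200, (B,nl)→1603200 …(+1); best=14400 via (B,hash)

cost=14400; order=A,C,B; methods=hash,hash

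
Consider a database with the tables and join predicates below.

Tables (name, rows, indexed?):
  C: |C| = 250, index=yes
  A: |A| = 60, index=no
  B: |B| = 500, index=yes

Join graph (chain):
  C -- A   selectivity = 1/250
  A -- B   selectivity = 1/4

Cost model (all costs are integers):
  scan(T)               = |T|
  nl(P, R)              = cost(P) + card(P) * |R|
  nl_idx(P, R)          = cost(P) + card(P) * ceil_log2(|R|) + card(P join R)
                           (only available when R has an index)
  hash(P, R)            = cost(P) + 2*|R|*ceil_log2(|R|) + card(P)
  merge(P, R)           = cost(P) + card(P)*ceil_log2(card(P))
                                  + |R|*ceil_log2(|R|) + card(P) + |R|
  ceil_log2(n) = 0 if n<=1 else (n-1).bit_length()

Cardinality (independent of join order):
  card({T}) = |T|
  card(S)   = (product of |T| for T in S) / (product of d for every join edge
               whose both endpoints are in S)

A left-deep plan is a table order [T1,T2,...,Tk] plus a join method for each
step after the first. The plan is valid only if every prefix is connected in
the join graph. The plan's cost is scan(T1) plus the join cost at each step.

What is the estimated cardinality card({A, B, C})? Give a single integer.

7500

Tables in S: A(60), B(500), C(250)
Edges inside S: C-A(d=250), A-B(d=4)
numerator = 60 * 500 * 250 = 7500000
denominator = 250 * 4 = 1000
card(S) = 7500000 / 1000 = 7500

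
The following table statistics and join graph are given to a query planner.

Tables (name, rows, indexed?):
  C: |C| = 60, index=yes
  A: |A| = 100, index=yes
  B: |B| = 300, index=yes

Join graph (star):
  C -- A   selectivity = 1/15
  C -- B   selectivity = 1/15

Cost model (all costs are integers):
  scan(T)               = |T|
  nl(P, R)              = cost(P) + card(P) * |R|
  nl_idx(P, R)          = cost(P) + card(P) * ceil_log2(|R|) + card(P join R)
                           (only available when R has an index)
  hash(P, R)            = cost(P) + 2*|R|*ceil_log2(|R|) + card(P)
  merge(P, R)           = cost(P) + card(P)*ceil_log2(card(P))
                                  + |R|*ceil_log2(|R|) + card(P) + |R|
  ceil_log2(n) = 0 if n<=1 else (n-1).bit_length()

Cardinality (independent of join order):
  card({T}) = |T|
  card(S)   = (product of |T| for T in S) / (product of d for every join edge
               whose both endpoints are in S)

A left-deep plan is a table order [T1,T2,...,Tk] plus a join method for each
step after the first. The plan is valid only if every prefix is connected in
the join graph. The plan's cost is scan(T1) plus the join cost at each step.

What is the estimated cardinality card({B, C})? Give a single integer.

Tables in S: B(300), C(60)
Edges inside S: C-B(d=15)
numerator = 300 * 60 = 18000
denominator = 15 = 15
card(S) = 18000 / 15 = 1200

1200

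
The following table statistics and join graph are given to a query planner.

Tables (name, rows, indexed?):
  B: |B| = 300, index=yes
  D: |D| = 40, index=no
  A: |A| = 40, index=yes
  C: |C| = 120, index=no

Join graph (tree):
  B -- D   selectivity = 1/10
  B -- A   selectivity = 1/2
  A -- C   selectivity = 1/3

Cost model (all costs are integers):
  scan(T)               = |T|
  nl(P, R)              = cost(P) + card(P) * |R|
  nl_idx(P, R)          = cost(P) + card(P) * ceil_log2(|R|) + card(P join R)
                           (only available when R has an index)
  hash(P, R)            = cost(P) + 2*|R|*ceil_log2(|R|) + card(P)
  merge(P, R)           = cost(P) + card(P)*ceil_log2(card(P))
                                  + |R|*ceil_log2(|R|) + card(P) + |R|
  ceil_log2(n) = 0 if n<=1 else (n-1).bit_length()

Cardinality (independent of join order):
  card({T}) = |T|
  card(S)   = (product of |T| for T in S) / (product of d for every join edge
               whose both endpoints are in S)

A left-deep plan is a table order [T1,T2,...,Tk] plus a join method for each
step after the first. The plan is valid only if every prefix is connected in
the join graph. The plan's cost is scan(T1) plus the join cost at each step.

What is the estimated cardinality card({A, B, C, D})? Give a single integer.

960000

Tables in S: A(40), B(300), C(120), D(40)
Edges inside S: B-D(d=10), B-A(d=2), A-C(d=3)
numerator = 40 * 300 * 120 * 40 = 57600000
denominator = 10 * 2 * 3 = 60
card(S) = 57600000 / 60 = 960000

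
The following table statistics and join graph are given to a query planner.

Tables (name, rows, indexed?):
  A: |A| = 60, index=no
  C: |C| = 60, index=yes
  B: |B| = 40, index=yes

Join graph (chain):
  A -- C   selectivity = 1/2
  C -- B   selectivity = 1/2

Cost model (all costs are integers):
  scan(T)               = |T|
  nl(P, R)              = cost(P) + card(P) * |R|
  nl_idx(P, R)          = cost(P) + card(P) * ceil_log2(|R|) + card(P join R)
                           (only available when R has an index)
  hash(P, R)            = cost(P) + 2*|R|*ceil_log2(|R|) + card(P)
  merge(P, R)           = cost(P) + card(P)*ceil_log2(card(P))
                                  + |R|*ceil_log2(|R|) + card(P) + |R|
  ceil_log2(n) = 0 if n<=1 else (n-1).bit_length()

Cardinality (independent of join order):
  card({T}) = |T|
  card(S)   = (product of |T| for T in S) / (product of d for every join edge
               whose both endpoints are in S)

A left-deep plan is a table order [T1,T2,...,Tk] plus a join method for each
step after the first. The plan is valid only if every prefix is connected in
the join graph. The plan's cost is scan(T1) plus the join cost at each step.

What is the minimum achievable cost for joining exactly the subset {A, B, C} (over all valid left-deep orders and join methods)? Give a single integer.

2520

Selinger DP over subsets of {A,B,C}:
  {A}: scan cost=60, card=60
  {C}: scan cost=60, card=60
  {B}: scan cost=40, card=40
  {AC}: card=1800; try (C,hash)→840, (A,hash)→840, (C,merge)→900, (A,merge)→900, (C,nl_idx)→2220, (C,nl)→3660 …(+1); best=840 via (C,hash)
  {BC}: card=1200; try (B,hash)→600, (C,merge)→740, (B,merge)→760, (C,hash)→800, (C,nl_idx)→1480, (B,nl_idx)→1620 …(+2); best=600 via (B,hash)
  {ABC}: card=36000; try (A,hash)→2520, (B,hash)→3120, (A,merge)→15420, (B,merge)→22720, (B,nl_idx)→47640, (A,nl)→72600 …(+1); best=2520 via (A,hash)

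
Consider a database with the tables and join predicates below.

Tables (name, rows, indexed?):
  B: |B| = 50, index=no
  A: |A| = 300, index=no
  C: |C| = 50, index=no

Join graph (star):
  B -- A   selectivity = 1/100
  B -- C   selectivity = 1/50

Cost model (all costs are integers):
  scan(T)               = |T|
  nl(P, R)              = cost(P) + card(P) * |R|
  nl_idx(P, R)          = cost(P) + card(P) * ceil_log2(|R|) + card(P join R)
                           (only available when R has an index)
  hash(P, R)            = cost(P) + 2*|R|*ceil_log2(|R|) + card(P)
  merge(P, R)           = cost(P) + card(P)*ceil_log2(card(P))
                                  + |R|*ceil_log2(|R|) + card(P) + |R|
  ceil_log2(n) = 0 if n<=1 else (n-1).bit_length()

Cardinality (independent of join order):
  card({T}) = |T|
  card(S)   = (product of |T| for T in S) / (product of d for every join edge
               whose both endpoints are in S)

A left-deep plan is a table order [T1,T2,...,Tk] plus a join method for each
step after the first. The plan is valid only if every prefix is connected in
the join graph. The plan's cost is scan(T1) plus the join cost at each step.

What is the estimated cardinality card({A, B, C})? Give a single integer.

Tables in S: A(300), B(50), C(50)
Edges inside S: B-A(d=100), B-C(d=50)
numerator = 300 * 50 * 50 = 750000
denominator = 100 * 50 = 5000
card(S) = 750000 / 5000 = 150

150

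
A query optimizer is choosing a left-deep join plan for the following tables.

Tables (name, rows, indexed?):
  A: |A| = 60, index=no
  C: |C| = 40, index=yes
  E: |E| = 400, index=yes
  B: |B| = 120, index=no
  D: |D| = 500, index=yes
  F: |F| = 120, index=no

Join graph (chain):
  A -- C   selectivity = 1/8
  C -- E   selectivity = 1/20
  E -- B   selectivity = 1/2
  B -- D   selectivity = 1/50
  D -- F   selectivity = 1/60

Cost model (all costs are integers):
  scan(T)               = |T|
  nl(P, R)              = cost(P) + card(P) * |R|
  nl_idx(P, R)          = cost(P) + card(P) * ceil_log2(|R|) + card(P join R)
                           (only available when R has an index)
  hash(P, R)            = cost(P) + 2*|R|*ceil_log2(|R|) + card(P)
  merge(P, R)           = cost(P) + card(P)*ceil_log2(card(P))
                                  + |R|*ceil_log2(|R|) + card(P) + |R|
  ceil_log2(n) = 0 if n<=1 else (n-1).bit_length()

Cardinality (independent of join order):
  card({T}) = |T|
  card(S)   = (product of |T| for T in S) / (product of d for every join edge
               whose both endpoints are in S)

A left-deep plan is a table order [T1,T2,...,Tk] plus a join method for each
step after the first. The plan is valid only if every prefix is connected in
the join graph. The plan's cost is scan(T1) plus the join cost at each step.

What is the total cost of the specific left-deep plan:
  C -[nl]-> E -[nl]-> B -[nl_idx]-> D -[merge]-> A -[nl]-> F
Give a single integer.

442624460

step 1: scan C: cost=40, card=40
step 2: join E via nl
    card(P join E) = 40*400/(20) = 800
    cost = 40 + 40*400 = 16040
step 3: join B via nl
    card(P join B) = 800*120/(2) = 48000
    cost = 16040 + 800*120 = 112040
step 4: join D via nl_idx
    card(P join D) = 48000*500/(50) = 480000
    cost = 112040 + 48000*9 + 480000 = 1024040
step 5: join A via merge
    card(P join A) = 480000*60/(8) = 3600000
    cost = 1024040 + 480000*19 + 60*6 + 480000 + 60 = 10624460
step 6: join F via nl
    card(P join F) = 3600000*120/(60) = 7200000
    cost = 10624460 + 3600000*120 = 442624460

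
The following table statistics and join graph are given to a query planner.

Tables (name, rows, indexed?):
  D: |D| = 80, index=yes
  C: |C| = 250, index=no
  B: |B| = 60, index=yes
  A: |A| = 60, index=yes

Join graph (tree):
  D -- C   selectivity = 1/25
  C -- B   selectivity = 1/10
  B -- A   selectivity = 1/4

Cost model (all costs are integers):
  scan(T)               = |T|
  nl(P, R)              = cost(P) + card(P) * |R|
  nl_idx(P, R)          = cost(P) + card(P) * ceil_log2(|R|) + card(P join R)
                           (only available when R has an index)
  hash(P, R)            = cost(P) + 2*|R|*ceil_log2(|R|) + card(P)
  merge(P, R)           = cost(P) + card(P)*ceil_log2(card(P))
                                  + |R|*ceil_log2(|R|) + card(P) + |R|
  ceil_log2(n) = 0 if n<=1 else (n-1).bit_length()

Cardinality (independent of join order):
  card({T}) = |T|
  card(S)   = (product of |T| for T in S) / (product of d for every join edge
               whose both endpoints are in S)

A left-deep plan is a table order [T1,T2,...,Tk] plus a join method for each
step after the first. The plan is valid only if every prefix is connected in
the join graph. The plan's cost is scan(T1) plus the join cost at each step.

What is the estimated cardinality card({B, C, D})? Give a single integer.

4800

Tables in S: B(60), C(250), D(80)
Edges inside S: D-C(d=25), C-B(d=10)
numerator = 60 * 250 * 80 = 1200000
denominator = 25 * 10 = 250
card(S) = 1200000 / 250 = 4800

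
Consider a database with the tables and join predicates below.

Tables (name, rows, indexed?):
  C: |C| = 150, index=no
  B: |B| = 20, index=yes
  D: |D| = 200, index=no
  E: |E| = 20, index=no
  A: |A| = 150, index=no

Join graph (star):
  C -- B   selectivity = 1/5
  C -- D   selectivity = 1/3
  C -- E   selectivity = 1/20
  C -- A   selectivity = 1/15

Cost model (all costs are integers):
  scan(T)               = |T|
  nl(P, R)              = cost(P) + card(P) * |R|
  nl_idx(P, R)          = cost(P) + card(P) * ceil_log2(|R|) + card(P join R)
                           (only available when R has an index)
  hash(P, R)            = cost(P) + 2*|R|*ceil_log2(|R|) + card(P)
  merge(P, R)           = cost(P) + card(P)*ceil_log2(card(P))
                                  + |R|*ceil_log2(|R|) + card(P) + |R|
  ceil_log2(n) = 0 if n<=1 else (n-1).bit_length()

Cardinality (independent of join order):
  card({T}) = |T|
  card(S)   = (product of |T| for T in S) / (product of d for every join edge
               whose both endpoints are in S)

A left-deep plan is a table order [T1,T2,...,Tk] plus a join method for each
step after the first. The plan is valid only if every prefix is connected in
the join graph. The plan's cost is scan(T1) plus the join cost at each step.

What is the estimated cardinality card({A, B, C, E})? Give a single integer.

6000

Tables in S: A(150), B(20), C(150), E(20)
Edges inside S: C-B(d=5), C-E(d=20), C-A(d=15)
numerator = 150 * 20 * 150 * 20 = 9000000
denominator = 5 * 20 * 15 = 1500
card(S) = 9000000 / 1500 = 6000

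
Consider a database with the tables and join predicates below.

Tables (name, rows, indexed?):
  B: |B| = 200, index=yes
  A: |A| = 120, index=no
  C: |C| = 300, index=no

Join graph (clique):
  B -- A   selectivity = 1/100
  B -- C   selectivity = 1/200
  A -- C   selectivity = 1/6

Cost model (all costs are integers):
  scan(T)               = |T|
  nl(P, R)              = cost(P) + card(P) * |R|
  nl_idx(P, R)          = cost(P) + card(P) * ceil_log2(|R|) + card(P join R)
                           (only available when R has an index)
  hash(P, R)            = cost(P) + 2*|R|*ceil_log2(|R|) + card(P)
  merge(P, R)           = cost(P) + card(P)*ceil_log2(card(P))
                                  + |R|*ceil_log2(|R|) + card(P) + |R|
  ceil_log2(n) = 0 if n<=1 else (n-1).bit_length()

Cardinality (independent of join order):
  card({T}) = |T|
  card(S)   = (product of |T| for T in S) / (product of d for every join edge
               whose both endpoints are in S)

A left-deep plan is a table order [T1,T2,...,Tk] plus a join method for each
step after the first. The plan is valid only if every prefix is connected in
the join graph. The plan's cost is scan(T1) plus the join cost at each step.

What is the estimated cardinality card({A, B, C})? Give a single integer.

60

Tables in S: A(120), B(200), C(300)
Edges inside S: B-A(d=100), B-C(d=200), A-C(d=6)
numerator = 120 * 200 * 300 = 7200000
denominator = 100 * 200 * 6 = 120000
card(S) = 7200000 / 120000 = 60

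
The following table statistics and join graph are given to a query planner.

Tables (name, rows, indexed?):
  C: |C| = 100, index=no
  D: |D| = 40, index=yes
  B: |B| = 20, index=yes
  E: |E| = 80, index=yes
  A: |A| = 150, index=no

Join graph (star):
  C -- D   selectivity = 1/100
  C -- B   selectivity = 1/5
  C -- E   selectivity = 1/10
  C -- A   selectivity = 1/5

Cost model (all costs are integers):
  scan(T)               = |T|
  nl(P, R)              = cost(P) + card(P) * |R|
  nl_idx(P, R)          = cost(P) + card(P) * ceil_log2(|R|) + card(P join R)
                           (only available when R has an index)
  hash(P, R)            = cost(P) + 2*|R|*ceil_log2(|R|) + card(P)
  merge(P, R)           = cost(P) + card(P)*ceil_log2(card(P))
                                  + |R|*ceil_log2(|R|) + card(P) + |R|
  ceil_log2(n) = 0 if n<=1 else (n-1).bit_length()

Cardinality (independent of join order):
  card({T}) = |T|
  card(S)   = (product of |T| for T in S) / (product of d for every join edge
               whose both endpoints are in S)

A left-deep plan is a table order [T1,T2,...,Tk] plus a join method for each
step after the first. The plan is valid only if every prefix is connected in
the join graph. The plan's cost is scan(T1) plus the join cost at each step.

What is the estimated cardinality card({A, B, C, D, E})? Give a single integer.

Tables in S: A(150), B(20), C(100), D(40), E(80)
Edges inside S: C-D(d=100), C-B(d=5), C-E(d=10), C-A(d=5)
numerator = 150 * 20 * 100 * 40 * 80 = 960000000
denominator = 100 * 5 * 10 * 5 = 25000
card(S) = 960000000 / 25000 = 38400

38400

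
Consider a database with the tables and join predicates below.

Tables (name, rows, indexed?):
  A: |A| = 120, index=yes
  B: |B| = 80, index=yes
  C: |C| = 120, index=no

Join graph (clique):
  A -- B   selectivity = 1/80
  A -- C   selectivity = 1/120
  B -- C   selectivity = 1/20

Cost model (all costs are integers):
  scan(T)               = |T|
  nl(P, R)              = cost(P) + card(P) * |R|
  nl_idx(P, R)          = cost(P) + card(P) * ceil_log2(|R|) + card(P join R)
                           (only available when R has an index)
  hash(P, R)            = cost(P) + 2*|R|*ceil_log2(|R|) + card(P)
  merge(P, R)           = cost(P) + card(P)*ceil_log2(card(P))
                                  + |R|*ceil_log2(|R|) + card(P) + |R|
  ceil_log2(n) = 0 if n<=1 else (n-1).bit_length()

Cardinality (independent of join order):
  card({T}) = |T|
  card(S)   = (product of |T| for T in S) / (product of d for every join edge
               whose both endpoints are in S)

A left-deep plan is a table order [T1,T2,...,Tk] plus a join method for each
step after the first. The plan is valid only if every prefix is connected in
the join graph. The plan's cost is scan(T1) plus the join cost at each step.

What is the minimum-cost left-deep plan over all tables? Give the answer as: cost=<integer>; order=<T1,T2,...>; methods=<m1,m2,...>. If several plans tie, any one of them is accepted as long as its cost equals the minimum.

Selinger DP (subsets sized 1..n):
  {A}: scan cost=120, card=120
  {B}: scan cost=80, card=80
  {C}: scan cost=120, card=120
  {AB}: card=120; try (A,nl_idx)→760, (B,nl_idx)→1080, (B,hash)→1360, (A,merge)→1680, (B,merge)→1720, (A,hash)→1840 …(+2); best=760 via (A,nl_idx)
  {AC}: card=120; try (A,nl_idx)→1080, (C,hash)→1920, (A,hash)→1920, (C,merge)→2040, (A,merge)→2040, (C,nl)→14520 …(+1); best=1080 via (A,nl_idx)
  {BC}: card=480; try (B,hash)→1360, (B,nl_idx)→1440, (C,merge)→1680, (B,merge)→1720, (C,hash)→1840, (C,nl)→9680 …(+1); best=1360 via (B,hash)
  {ABC}: card=6; try (B,nl_idx)→1926, (B,hash)→2320, (C,hash)→2560, (C,merge)→2680, (B,merge)→2680, (A,hash)→3520 …(+5); best=1926 via (B,nl_idx)

cost=1926; order=C,A,B; methods=nl_idx,nl_idx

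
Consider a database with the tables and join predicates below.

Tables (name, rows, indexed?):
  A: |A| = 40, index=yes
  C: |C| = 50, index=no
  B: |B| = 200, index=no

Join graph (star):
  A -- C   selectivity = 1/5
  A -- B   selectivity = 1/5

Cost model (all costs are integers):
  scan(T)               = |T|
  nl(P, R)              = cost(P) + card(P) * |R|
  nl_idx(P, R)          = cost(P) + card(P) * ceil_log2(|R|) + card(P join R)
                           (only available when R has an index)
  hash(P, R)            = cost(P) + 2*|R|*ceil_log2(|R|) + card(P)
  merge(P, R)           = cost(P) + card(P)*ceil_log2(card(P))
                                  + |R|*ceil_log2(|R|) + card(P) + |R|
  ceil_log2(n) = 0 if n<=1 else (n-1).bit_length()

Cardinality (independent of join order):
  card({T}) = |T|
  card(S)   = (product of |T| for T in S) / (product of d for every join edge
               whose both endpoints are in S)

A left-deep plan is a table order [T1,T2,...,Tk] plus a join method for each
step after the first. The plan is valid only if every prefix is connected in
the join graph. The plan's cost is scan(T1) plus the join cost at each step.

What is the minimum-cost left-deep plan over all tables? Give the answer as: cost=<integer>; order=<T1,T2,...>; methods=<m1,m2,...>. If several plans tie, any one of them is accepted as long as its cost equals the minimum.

Selinger DP (subsets sized 1..n):
  {A}: scan cost=40, card=40
  {C}: scan cost=50, card=50
  {B}: scan cost=200, card=200
  {AC}: card=400; try (A,hash)→580, (C,merge)→670, (C,hash)→680, (A,merge)→680, (A,nl_idx)→750, (C,nl)→2040 …(+1); best=580 via (A,hash)
  {AB}: card=1600; try (A,hash)→880, (B,merge)→2120, (A,merge)→2280, (A,nl_idx)→3000, (B,hash)→3280, (B,nl)→8040 …(+1); best=880 via (A,hash)
  {ABC}: card=16000; try (C,hash)→3080, (B,hash)→4180, (B,merge)→6380, (C,merge)→20430, (B,nl)→80580, (C,nl)→80880; best=3080 via (C,hash)

cost=3080; order=B,A,C; methods=hash,hash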